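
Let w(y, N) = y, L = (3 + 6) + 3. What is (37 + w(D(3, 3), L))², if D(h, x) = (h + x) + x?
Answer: 2116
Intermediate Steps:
D(h, x) = h + 2*x
L = 12 (L = 9 + 3 = 12)
(37 + w(D(3, 3), L))² = (37 + (3 + 2*3))² = (37 + (3 + 6))² = (37 + 9)² = 46² = 2116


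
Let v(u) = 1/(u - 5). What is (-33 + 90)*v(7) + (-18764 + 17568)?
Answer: -2335/2 ≈ -1167.5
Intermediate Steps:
v(u) = 1/(-5 + u)
(-33 + 90)*v(7) + (-18764 + 17568) = (-33 + 90)/(-5 + 7) + (-18764 + 17568) = 57/2 - 1196 = -2335/2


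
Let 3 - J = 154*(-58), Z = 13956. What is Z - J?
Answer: 5021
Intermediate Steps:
J = 8935 (J = 3 - 154*(-58) = 3 - 1*(-8932) = 3 + 8932 = 8935)
Z - J = 13956 - 1*8935 = 13956 - 8935 = 5021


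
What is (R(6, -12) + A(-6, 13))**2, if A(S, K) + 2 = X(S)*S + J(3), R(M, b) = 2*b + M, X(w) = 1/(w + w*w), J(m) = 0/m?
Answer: 10201/25 ≈ 408.04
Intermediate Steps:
J(m) = 0
X(w) = 1/(w + w**2)
R(M, b) = M + 2*b
A(S, K) = -2 + 1/(1 + S) (A(S, K) = -2 + ((1/(S*(1 + S)))*S + 0) = -2 + (1/(1 + S) + 0) = -2 + 1/(1 + S))
(R(6, -12) + A(-6, 13))**2 = ((6 + 2*(-12)) + (-1 - 2*(-6))/(1 - 6))**2 = ((6 - 24) + (-1 + 12)/(-5))**2 = (-18 - 1/5*11)**2 = (-18 - 11/5)**2 = (-101/5)**2 = 10201/25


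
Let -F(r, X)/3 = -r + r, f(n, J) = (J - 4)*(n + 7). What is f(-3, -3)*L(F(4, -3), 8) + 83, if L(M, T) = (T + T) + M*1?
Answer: -365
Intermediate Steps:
f(n, J) = (-4 + J)*(7 + n)
F(r, X) = 0 (F(r, X) = -3*(-r + r) = -3*0 = 0)
L(M, T) = M + 2*T (L(M, T) = 2*T + M = M + 2*T)
f(-3, -3)*L(F(4, -3), 8) + 83 = (-28 - 4*(-3) + 7*(-3) - 3*(-3))*(0 + 2*8) + 83 = (-28 + 12 - 21 + 9)*(0 + 16) + 83 = -28*16 + 83 = -448 + 83 = -365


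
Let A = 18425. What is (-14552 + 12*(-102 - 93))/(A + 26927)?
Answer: -4223/11338 ≈ -0.37246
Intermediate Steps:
(-14552 + 12*(-102 - 93))/(A + 26927) = (-14552 + 12*(-102 - 93))/(18425 + 26927) = (-14552 + 12*(-195))/45352 = (-14552 - 2340)*(1/45352) = -16892*1/45352 = -4223/11338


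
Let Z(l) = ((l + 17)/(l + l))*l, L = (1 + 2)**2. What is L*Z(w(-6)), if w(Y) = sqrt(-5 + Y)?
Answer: 153/2 + 9*I*sqrt(11)/2 ≈ 76.5 + 14.925*I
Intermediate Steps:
L = 9 (L = 3**2 = 9)
Z(l) = 17/2 + l/2 (Z(l) = ((17 + l)/((2*l)))*l = ((17 + l)*(1/(2*l)))*l = ((17 + l)/(2*l))*l = 17/2 + l/2)
L*Z(w(-6)) = 9*(17/2 + sqrt(-5 - 6)/2) = 9*(17/2 + sqrt(-11)/2) = 9*(17/2 + (I*sqrt(11))/2) = 9*(17/2 + I*sqrt(11)/2) = 153/2 + 9*I*sqrt(11)/2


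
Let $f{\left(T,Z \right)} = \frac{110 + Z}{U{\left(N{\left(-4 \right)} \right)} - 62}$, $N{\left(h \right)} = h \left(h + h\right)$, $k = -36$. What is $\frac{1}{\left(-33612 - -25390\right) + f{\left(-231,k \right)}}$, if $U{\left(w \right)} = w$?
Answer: $- \frac{15}{123367} \approx -0.00012159$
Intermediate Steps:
$N{\left(h \right)} = 2 h^{2}$ ($N{\left(h \right)} = h 2 h = 2 h^{2}$)
$f{\left(T,Z \right)} = - \frac{11}{3} - \frac{Z}{30}$ ($f{\left(T,Z \right)} = \frac{110 + Z}{2 \left(-4\right)^{2} - 62} = \frac{110 + Z}{2 \cdot 16 - 62} = \frac{110 + Z}{32 - 62} = \frac{110 + Z}{-30} = \left(110 + Z\right) \left(- \frac{1}{30}\right) = - \frac{11}{3} - \frac{Z}{30}$)
$\frac{1}{\left(-33612 - -25390\right) + f{\left(-231,k \right)}} = \frac{1}{\left(-33612 - -25390\right) - \frac{37}{15}} = \frac{1}{\left(-33612 + 25390\right) + \left(- \frac{11}{3} + \frac{6}{5}\right)} = \frac{1}{-8222 - \frac{37}{15}} = \frac{1}{- \frac{123367}{15}} = - \frac{15}{123367}$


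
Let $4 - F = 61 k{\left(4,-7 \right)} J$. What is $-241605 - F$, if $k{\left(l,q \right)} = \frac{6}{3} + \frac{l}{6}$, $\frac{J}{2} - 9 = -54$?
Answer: $-256249$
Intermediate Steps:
$J = -90$ ($J = 18 + 2 \left(-54\right) = 18 - 108 = -90$)
$k{\left(l,q \right)} = 2 + \frac{l}{6}$ ($k{\left(l,q \right)} = 6 \cdot \frac{1}{3} + l \frac{1}{6} = 2 + \frac{l}{6}$)
$F = 14644$ ($F = 4 - 61 \left(2 + \frac{1}{6} \cdot 4\right) \left(-90\right) = 4 - 61 \left(2 + \frac{2}{3}\right) \left(-90\right) = 4 - 61 \cdot \frac{8}{3} \left(-90\right) = 4 - \frac{488}{3} \left(-90\right) = 4 - -14640 = 4 + 14640 = 14644$)
$-241605 - F = -241605 - 14644 = -256249$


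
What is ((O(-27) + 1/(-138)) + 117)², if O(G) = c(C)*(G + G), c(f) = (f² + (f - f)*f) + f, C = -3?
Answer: 816073489/19044 ≈ 42852.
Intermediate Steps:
c(f) = f + f² (c(f) = (f² + 0*f) + f = (f² + 0) + f = f² + f = f + f²)
O(G) = 12*G (O(G) = (-3*(1 - 3))*(G + G) = (-3*(-2))*(2*G) = 6*(2*G) = 12*G)
((O(-27) + 1/(-138)) + 117)² = ((12*(-27) + 1/(-138)) + 117)² = ((-324 - 1/138) + 117)² = (-44713/138 + 117)² = (-28567/138)² = 816073489/19044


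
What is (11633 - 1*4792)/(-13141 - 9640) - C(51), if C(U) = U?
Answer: -1168672/22781 ≈ -51.300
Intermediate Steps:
(11633 - 1*4792)/(-13141 - 9640) - C(51) = (11633 - 1*4792)/(-13141 - 9640) - 1*51 = (11633 - 4792)/(-22781) - 51 = 6841*(-1/22781) - 51 = -6841/22781 - 51 = -1168672/22781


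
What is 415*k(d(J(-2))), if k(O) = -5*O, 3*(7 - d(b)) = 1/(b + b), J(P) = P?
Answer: -176375/12 ≈ -14698.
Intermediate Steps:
d(b) = 7 - 1/(6*b) (d(b) = 7 - 1/(3*(b + b)) = 7 - 1/(2*b)/3 = 7 - 1/(6*b))
415*k(d(J(-2))) = 415*(-5*(7 - ⅙/(-2))) = 415*(-5*(7 - ⅙*(-½))) = 415*(-5*(7 + 1/12)) = 415*(-5*85/12) = 415*(-425/12) = -176375/12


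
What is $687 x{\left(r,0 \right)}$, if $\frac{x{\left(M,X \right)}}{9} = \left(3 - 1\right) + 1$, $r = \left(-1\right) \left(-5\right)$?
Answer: $18549$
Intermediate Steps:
$r = 5$
$x{\left(M,X \right)} = 27$ ($x{\left(M,X \right)} = 9 \left(\left(3 - 1\right) + 1\right) = 9 \left(2 + 1\right) = 9 \cdot 3 = 27$)
$687 x{\left(r,0 \right)} = 687 \cdot 27 = 18549$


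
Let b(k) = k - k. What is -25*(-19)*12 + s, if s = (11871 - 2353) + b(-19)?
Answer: 15218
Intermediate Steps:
b(k) = 0
s = 9518 (s = (11871 - 2353) + 0 = 9518 + 0 = 9518)
-25*(-19)*12 + s = -25*(-19)*12 + 9518 = 475*12 + 9518 = 5700 + 9518 = 15218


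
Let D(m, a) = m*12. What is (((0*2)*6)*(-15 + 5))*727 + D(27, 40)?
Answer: 324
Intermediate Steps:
D(m, a) = 12*m
(((0*2)*6)*(-15 + 5))*727 + D(27, 40) = (((0*2)*6)*(-15 + 5))*727 + 12*27 = ((0*6)*(-10))*727 + 324 = (0*(-10))*727 + 324 = 0*727 + 324 = 0 + 324 = 324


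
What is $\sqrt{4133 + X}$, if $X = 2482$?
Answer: $21 \sqrt{15} \approx 81.333$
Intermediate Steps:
$\sqrt{4133 + X} = \sqrt{4133 + 2482} = \sqrt{6615} = 21 \sqrt{15}$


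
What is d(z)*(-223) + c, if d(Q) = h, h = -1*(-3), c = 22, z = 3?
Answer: -647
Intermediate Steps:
h = 3
d(Q) = 3
d(z)*(-223) + c = 3*(-223) + 22 = -669 + 22 = -647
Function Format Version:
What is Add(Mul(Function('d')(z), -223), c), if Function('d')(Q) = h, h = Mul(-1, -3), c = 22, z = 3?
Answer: -647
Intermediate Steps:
h = 3
Function('d')(Q) = 3
Add(Mul(Function('d')(z), -223), c) = Add(Mul(3, -223), 22) = Add(-669, 22) = -647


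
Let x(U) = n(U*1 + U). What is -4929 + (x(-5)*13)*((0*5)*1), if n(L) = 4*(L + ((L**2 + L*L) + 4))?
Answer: -4929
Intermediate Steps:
n(L) = 16 + 4*L + 8*L**2 (n(L) = 4*(L + ((L**2 + L**2) + 4)) = 4*(L + (2*L**2 + 4)) = 4*(L + (4 + 2*L**2)) = 4*(4 + L + 2*L**2) = 16 + 4*L + 8*L**2)
x(U) = 16 + 8*U + 32*U**2 (x(U) = 16 + 4*(U*1 + U) + 8*(U*1 + U)**2 = 16 + 4*(U + U) + 8*(U + U)**2 = 16 + 4*(2*U) + 8*(2*U)**2 = 16 + 8*U + 8*(4*U**2) = 16 + 8*U + 32*U**2)
-4929 + (x(-5)*13)*((0*5)*1) = -4929 + ((16 + 8*(-5) + 32*(-5)**2)*13)*((0*5)*1) = -4929 + ((16 - 40 + 32*25)*13)*(0*1) = -4929 + ((16 - 40 + 800)*13)*0 = -4929 + (776*13)*0 = -4929 + 10088*0 = -4929 + 0 = -4929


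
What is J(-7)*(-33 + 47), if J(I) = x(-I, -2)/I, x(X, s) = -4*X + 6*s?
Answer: 80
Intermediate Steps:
J(I) = (-12 + 4*I)/I (J(I) = (-(-4)*I + 6*(-2))/I = (4*I - 12)/I = (-12 + 4*I)/I)
J(-7)*(-33 + 47) = (4 - 12/(-7))*(-33 + 47) = (4 - 12*(-⅐))*14 = (4 + 12/7)*14 = (40/7)*14 = 80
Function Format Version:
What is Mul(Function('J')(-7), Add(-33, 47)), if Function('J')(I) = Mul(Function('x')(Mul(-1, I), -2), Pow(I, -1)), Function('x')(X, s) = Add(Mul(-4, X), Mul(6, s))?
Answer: 80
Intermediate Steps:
Function('J')(I) = Mul(Pow(I, -1), Add(-12, Mul(4, I))) (Function('J')(I) = Mul(Add(Mul(-4, Mul(-1, I)), Mul(6, -2)), Pow(I, -1)) = Mul(Add(Mul(4, I), -12), Pow(I, -1)) = Mul(Add(-12, Mul(4, I)), Pow(I, -1)) = Mul(Pow(I, -1), Add(-12, Mul(4, I))))
Mul(Function('J')(-7), Add(-33, 47)) = Mul(Add(4, Mul(-12, Pow(-7, -1))), Add(-33, 47)) = Mul(Add(4, Mul(-12, Rational(-1, 7))), 14) = Mul(Add(4, Rational(12, 7)), 14) = Mul(Rational(40, 7), 14) = 80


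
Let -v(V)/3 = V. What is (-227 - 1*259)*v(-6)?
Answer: -8748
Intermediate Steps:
v(V) = -3*V
(-227 - 1*259)*v(-6) = (-227 - 1*259)*(-3*(-6)) = (-227 - 259)*18 = -486*18 = -8748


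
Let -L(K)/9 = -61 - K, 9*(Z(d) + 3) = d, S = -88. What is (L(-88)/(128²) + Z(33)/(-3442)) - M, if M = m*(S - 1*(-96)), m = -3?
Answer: 2028903215/84590592 ≈ 23.985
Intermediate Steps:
Z(d) = -3 + d/9
L(K) = 549 + 9*K (L(K) = -9*(-61 - K) = 549 + 9*K)
M = -24 (M = -3*(-88 - 1*(-96)) = -3*(-88 + 96) = -3*8 = -24)
(L(-88)/(128²) + Z(33)/(-3442)) - M = ((549 + 9*(-88))/(128²) + (-3 + (⅑)*33)/(-3442)) - 1*(-24) = ((549 - 792)/16384 + (-3 + 11/3)*(-1/3442)) + 24 = (-243*1/16384 + (⅔)*(-1/3442)) + 24 = (-243/16384 - 1/5163) + 24 = -1270993/84590592 + 24 = 2028903215/84590592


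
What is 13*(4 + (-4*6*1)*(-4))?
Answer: 1300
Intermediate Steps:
13*(4 + (-4*6*1)*(-4)) = 13*(4 - 24*1*(-4)) = 13*(4 - 24*(-4)) = 13*(4 + 96) = 13*100 = 1300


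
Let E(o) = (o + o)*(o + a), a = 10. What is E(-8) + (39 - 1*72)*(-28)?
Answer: 892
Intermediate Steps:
E(o) = 2*o*(10 + o) (E(o) = (o + o)*(o + 10) = (2*o)*(10 + o) = 2*o*(10 + o))
E(-8) + (39 - 1*72)*(-28) = 2*(-8)*(10 - 8) + (39 - 1*72)*(-28) = 2*(-8)*2 + (39 - 72)*(-28) = -32 - 33*(-28) = -32 + 924 = 892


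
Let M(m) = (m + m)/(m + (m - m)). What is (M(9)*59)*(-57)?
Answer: -6726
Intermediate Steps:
M(m) = 2 (M(m) = (2*m)/(m + 0) = (2*m)/m = 2)
(M(9)*59)*(-57) = (2*59)*(-57) = 118*(-57) = -6726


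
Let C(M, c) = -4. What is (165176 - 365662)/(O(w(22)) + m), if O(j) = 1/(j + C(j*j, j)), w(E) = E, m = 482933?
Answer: -3608748/8692795 ≈ -0.41514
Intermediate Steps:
O(j) = 1/(-4 + j) (O(j) = 1/(j - 4) = 1/(-4 + j))
(165176 - 365662)/(O(w(22)) + m) = (165176 - 365662)/(1/(-4 + 22) + 482933) = -200486/(1/18 + 482933) = -200486/8692795/18 = -200486*18/8692795 = -3608748/8692795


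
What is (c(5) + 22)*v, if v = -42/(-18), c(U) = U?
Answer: 63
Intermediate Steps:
v = 7/3 (v = -42*(-1/18) = 7/3 ≈ 2.3333)
(c(5) + 22)*v = (5 + 22)*(7/3) = 27*(7/3) = 63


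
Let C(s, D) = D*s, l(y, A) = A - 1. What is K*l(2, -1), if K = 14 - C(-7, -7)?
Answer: 70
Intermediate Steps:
l(y, A) = -1 + A
K = -35 (K = 14 - (-7)*(-7) = 14 - 1*49 = 14 - 49 = -35)
K*l(2, -1) = -35*(-1 - 1) = -35*(-2) = 70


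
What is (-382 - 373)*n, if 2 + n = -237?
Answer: 180445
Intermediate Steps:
n = -239 (n = -2 - 237 = -239)
(-382 - 373)*n = (-382 - 373)*(-239) = -755*(-239) = 180445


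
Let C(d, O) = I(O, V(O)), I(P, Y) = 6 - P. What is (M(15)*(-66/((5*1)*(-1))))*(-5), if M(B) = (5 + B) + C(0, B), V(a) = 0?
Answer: -726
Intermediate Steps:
C(d, O) = 6 - O
M(B) = 11 (M(B) = (5 + B) + (6 - B) = 11)
(M(15)*(-66/((5*1)*(-1))))*(-5) = (11*(-66/((5*1)*(-1))))*(-5) = (11*(-66/(5*(-1))))*(-5) = (11*(-66/(-5)))*(-5) = (11*(-66*(-1/5)))*(-5) = (11*(66/5))*(-5) = (726/5)*(-5) = -726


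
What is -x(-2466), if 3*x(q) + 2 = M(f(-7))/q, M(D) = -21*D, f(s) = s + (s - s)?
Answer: 1693/2466 ≈ 0.68654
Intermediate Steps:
f(s) = s (f(s) = s + 0 = s)
x(q) = -⅔ + 49/q (x(q) = -⅔ + ((-21*(-7))/q)/3 = -⅔ + (147/q)/3 = -⅔ + 49/q)
-x(-2466) = -(-⅔ + 49/(-2466)) = -(-⅔ + 49*(-1/2466)) = -(-⅔ - 49/2466) = -1*(-1693/2466) = 1693/2466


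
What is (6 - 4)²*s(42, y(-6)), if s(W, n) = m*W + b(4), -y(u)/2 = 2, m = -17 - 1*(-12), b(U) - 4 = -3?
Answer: -836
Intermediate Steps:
b(U) = 1 (b(U) = 4 - 3 = 1)
m = -5 (m = -17 + 12 = -5)
y(u) = -4 (y(u) = -2*2 = -4)
s(W, n) = 1 - 5*W (s(W, n) = -5*W + 1 = 1 - 5*W)
(6 - 4)²*s(42, y(-6)) = (6 - 4)²*(1 - 5*42) = 2²*(1 - 210) = 4*(-209) = -836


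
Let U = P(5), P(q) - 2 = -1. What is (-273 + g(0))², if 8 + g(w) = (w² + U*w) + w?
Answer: 78961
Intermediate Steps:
P(q) = 1 (P(q) = 2 - 1 = 1)
U = 1
g(w) = -8 + w² + 2*w (g(w) = -8 + ((w² + 1*w) + w) = -8 + ((w² + w) + w) = -8 + ((w + w²) + w) = -8 + (w² + 2*w) = -8 + w² + 2*w)
(-273 + g(0))² = (-273 + (-8 + 0² + 2*0))² = (-273 + (-8 + 0 + 0))² = (-273 - 8)² = (-281)² = 78961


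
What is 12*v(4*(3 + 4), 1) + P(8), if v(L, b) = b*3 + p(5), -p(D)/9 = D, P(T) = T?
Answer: -496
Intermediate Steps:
p(D) = -9*D
v(L, b) = -45 + 3*b (v(L, b) = b*3 - 9*5 = 3*b - 45 = -45 + 3*b)
12*v(4*(3 + 4), 1) + P(8) = 12*(-45 + 3*1) + 8 = 12*(-45 + 3) + 8 = 12*(-42) + 8 = -504 + 8 = -496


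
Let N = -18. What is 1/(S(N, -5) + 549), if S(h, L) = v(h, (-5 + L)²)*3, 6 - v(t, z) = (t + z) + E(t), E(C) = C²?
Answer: -1/651 ≈ -0.0015361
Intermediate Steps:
v(t, z) = 6 - t - z - t² (v(t, z) = 6 - ((t + z) + t²) = 6 - (t + z + t²) = 6 + (-t - z - t²) = 6 - t - z - t²)
S(h, L) = 18 - 3*h - 3*h² - 3*(-5 + L)² (S(h, L) = (6 - h - (-5 + L)² - h²)*3 = (6 - h - h² - (-5 + L)²)*3 = 18 - 3*h - 3*h² - 3*(-5 + L)²)
1/(S(N, -5) + 549) = 1/((18 - 3*(-18) - 3*(-18)² - 3*(-5 - 5)²) + 549) = 1/((18 + 54 - 3*324 - 3*(-10)²) + 549) = 1/((18 + 54 - 972 - 3*100) + 549) = 1/((18 + 54 - 972 - 300) + 549) = 1/(-1200 + 549) = 1/(-651) = -1/651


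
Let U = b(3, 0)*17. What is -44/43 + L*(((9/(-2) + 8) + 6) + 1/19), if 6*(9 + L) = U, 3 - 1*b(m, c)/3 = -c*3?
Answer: 511753/3268 ≈ 156.60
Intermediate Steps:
b(m, c) = 9 + 9*c (b(m, c) = 9 - 3*(-c)*3 = 9 - (-9)*c = 9 + 9*c)
U = 153 (U = (9 + 9*0)*17 = (9 + 0)*17 = 9*17 = 153)
L = 33/2 (L = -9 + (⅙)*153 = -9 + 51/2 = 33/2 ≈ 16.500)
-44/43 + L*(((9/(-2) + 8) + 6) + 1/19) = -44/43 + 33*(((9/(-2) + 8) + 6) + 1/19)/2 = -44*1/43 + 33*(((9*(-½) + 8) + 6) + 1/19)/2 = -44/43 + 33*(((-9/2 + 8) + 6) + 1/19)/2 = -44/43 + 33*((7/2 + 6) + 1/19)/2 = -44/43 + 33*(19/2 + 1/19)/2 = -44/43 + (33/2)*(363/38) = -44/43 + 11979/76 = 511753/3268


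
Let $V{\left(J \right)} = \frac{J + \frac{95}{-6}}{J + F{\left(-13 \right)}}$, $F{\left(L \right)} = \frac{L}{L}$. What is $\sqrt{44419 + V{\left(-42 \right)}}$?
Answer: $\frac{\sqrt{2688145566}}{246} \approx 210.76$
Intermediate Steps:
$F{\left(L \right)} = 1$
$V{\left(J \right)} = \frac{- \frac{95}{6} + J}{1 + J}$ ($V{\left(J \right)} = \frac{J + \frac{95}{-6}}{J + 1} = \frac{J + 95 \left(- \frac{1}{6}\right)}{1 + J} = \frac{J - \frac{95}{6}}{1 + J} = \frac{- \frac{95}{6} + J}{1 + J}$)
$\sqrt{44419 + V{\left(-42 \right)}} = \sqrt{44419 + \frac{- \frac{95}{6} - 42}{1 - 42}} = \sqrt{44419 + \frac{1}{-41} \left(- \frac{347}{6}\right)} = \sqrt{44419 - - \frac{347}{246}} = \sqrt{44419 + \frac{347}{246}} = \sqrt{\frac{10927421}{246}} = \frac{\sqrt{2688145566}}{246}$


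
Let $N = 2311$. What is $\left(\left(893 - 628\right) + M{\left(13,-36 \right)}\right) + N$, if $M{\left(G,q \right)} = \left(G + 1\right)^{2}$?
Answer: $2772$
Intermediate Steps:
$M{\left(G,q \right)} = \left(1 + G\right)^{2}$
$\left(\left(893 - 628\right) + M{\left(13,-36 \right)}\right) + N = \left(\left(893 - 628\right) + \left(1 + 13\right)^{2}\right) + 2311 = \left(265 + 14^{2}\right) + 2311 = \left(265 + 196\right) + 2311 = 461 + 2311 = 2772$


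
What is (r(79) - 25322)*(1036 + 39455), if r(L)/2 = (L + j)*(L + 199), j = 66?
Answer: 2239071318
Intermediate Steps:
r(L) = 2*(66 + L)*(199 + L) (r(L) = 2*((L + 66)*(L + 199)) = 2*((66 + L)*(199 + L)) = 2*(66 + L)*(199 + L))
(r(79) - 25322)*(1036 + 39455) = ((26268 + 2*79² + 530*79) - 25322)*(1036 + 39455) = ((26268 + 2*6241 + 41870) - 25322)*40491 = ((26268 + 12482 + 41870) - 25322)*40491 = (80620 - 25322)*40491 = 55298*40491 = 2239071318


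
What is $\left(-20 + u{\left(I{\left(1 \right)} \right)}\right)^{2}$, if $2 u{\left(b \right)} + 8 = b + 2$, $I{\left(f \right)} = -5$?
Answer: $\frac{2601}{4} \approx 650.25$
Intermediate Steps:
$u{\left(b \right)} = -3 + \frac{b}{2}$ ($u{\left(b \right)} = -4 + \frac{b + 2}{2} = -4 + \frac{2 + b}{2} = -4 + \left(1 + \frac{b}{2}\right) = -3 + \frac{b}{2}$)
$\left(-20 + u{\left(I{\left(1 \right)} \right)}\right)^{2} = \left(-20 + \left(-3 + \frac{1}{2} \left(-5\right)\right)\right)^{2} = \left(-20 - \frac{11}{2}\right)^{2} = \left(- \frac{51}{2}\right)^{2} = \frac{2601}{4}$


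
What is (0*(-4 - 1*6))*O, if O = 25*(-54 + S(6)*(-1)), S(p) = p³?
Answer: 0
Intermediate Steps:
O = -6750 (O = 25*(-54 + 6³*(-1)) = 25*(-54 + 216*(-1)) = 25*(-54 - 216) = 25*(-270) = -6750)
(0*(-4 - 1*6))*O = (0*(-4 - 1*6))*(-6750) = (0*(-4 - 6))*(-6750) = (0*(-10))*(-6750) = 0*(-6750) = 0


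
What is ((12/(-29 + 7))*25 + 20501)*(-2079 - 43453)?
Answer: -10261137052/11 ≈ -9.3283e+8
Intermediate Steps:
((12/(-29 + 7))*25 + 20501)*(-2079 - 43453) = ((12/(-22))*25 + 20501)*(-45532) = (-1/22*12*25 + 20501)*(-45532) = (-6/11*25 + 20501)*(-45532) = (-150/11 + 20501)*(-45532) = (225361/11)*(-45532) = -10261137052/11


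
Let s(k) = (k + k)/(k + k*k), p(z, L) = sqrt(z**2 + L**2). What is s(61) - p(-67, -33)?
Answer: 1/31 - sqrt(5578) ≈ -74.654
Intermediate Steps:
p(z, L) = sqrt(L**2 + z**2)
s(k) = 2*k/(k + k**2) (s(k) = (2*k)/(k + k**2) = 2*k/(k + k**2))
s(61) - p(-67, -33) = 2/(1 + 61) - sqrt((-33)**2 + (-67)**2) = 2/62 - sqrt(1089 + 4489) = 2*(1/62) - sqrt(5578) = 1/31 - sqrt(5578)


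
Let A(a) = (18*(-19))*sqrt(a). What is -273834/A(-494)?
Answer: -15213*I*sqrt(494)/9386 ≈ -36.024*I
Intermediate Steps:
A(a) = -342*sqrt(a)
-273834/A(-494) = -273834*I*sqrt(494)/168948 = -15213*I*sqrt(494)/9386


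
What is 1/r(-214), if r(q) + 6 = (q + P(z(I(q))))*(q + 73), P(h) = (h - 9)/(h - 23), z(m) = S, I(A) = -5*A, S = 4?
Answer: 19/572487 ≈ 3.3188e-5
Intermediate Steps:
z(m) = 4
P(h) = (-9 + h)/(-23 + h)
r(q) = -6 + (73 + q)*(5/19 + q) (r(q) = -6 + (q + (-9 + 4)/(-23 + 4))*(q + 73) = -6 + (q - 5/(-19))*(73 + q) = -6 + (q - 1/19*(-5))*(73 + q) = -6 + (q + 5/19)*(73 + q) = -6 + (5/19 + q)*(73 + q) = -6 + (73 + q)*(5/19 + q))
1/r(-214) = 1/(251/19 + (-214)² + (1392/19)*(-214)) = 1/(251/19 + 45796 - 297888/19) = 1/(572487/19) = 19/572487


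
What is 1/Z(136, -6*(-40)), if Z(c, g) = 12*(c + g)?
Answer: 1/4512 ≈ 0.00022163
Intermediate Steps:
Z(c, g) = 12*c + 12*g
1/Z(136, -6*(-40)) = 1/(12*136 + 12*(-6*(-40))) = 1/(1632 + 12*240) = 1/(1632 + 2880) = 1/4512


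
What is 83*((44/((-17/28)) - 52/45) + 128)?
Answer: 3452468/765 ≈ 4513.0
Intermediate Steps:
83*((44/((-17/28)) - 52/45) + 128) = 83*((44/((-17*1/28)) - 52*1/45) + 128) = 83*((44/(-17/28) - 52/45) + 128) = 83*((44*(-28/17) - 52/45) + 128) = 83*((-1232/17 - 52/45) + 128) = 83*(-56324/765 + 128) = 83*(41596/765) = 3452468/765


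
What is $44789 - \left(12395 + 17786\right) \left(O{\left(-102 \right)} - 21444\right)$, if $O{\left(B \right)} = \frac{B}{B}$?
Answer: $647215972$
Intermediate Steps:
$O{\left(B \right)} = 1$
$44789 - \left(12395 + 17786\right) \left(O{\left(-102 \right)} - 21444\right) = 44789 - \left(12395 + 17786\right) \left(1 - 21444\right) = 44789 - 30181 \left(-21443\right) = 44789 - -647171183 = 44789 + 647171183 = 647215972$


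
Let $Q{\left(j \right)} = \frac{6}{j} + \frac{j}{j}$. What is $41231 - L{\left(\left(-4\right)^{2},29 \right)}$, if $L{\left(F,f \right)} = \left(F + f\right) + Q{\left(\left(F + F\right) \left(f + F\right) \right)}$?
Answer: $\frac{9884399}{240} \approx 41185.0$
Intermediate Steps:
$Q{\left(j \right)} = 1 + \frac{6}{j}$ ($Q{\left(j \right)} = \frac{6}{j} + 1 = 1 + \frac{6}{j}$)
$L{\left(F,f \right)} = F + f + \frac{6 + 2 F \left(F + f\right)}{2 F \left(F + f\right)}$ ($L{\left(F,f \right)} = \left(F + f\right) + \frac{6 + \left(F + F\right) \left(f + F\right)}{\left(F + F\right) \left(f + F\right)} = \left(F + f\right) + \frac{6 + 2 F \left(F + f\right)}{2 F \left(F + f\right)} = F + f + \frac{6 + 2 F \left(F + f\right)}{2 F \left(F + f\right)}$)
$41231 - L{\left(\left(-4\right)^{2},29 \right)} = 41231 - \frac{3 + \left(-4\right)^{2} \left(\left(-4\right)^{2} + 29\right)^{2} + \left(-4\right)^{2} \left(\left(-4\right)^{2} + 29\right)}{\left(-4\right)^{2} \left(\left(-4\right)^{2} + 29\right)} = 41231 - \frac{3 + 16 \left(16 + 29\right)^{2} + 16 \left(16 + 29\right)}{16 \left(16 + 29\right)} = 41231 - \frac{3 + 16 \cdot 45^{2} + 16 \cdot 45}{16 \cdot 45} = 41231 - \frac{1}{16} \cdot \frac{1}{45} \left(3 + 16 \cdot 2025 + 720\right) = 41231 - \frac{1}{16} \cdot \frac{1}{45} \left(3 + 32400 + 720\right) = 41231 - \frac{1}{16} \cdot \frac{1}{45} \cdot 33123 = 41231 - \frac{11041}{240} = \frac{9884399}{240}$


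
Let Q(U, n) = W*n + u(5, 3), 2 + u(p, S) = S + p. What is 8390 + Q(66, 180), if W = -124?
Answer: -13924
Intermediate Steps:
u(p, S) = -2 + S + p (u(p, S) = -2 + (S + p) = -2 + S + p)
Q(U, n) = 6 - 124*n (Q(U, n) = -124*n + (-2 + 3 + 5) = -124*n + 6 = 6 - 124*n)
8390 + Q(66, 180) = 8390 + (6 - 124*180) = 8390 + (6 - 22320) = 8390 - 22314 = -13924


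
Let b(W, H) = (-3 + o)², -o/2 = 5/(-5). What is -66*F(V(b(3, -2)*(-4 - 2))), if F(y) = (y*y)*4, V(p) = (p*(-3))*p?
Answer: -3079296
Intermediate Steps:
o = 2 (o = -10/(-5) = -10*(-1)/5 = -2*(-1) = 2)
b(W, H) = 1 (b(W, H) = (-3 + 2)² = (-1)² = 1)
V(p) = -3*p² (V(p) = (-3*p)*p = -3*p²)
F(y) = 4*y² (F(y) = y²*4 = 4*y²)
-66*F(V(b(3, -2)*(-4 - 2))) = -264*(-3*(-4 - 2)²)² = -264*(-3*(1*(-6))²)² = -264*(-3*(-6)²)² = -264*(-3*36)² = -264*(-108)² = -264*11664 = -66*46656 = -3079296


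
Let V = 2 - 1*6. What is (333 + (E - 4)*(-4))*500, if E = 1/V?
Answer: 175000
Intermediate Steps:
V = -4 (V = 2 - 6 = -4)
E = -¼ (E = 1/(-4) = -¼ ≈ -0.25000)
(333 + (E - 4)*(-4))*500 = (333 + (-¼ - 4)*(-4))*500 = (333 - 17/4*(-4))*500 = (333 + 17)*500 = 350*500 = 175000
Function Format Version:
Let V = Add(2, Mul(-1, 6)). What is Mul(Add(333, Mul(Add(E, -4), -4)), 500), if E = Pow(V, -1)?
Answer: 175000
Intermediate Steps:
V = -4 (V = Add(2, -6) = -4)
E = Rational(-1, 4) (E = Pow(-4, -1) = Rational(-1, 4) ≈ -0.25000)
Mul(Add(333, Mul(Add(E, -4), -4)), 500) = Mul(Add(333, Mul(Add(Rational(-1, 4), -4), -4)), 500) = Mul(Add(333, Mul(Rational(-17, 4), -4)), 500) = Mul(Add(333, 17), 500) = Mul(350, 500) = 175000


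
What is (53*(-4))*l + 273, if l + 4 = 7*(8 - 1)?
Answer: -9267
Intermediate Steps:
l = 45 (l = -4 + 7*(8 - 1) = -4 + 7*7 = -4 + 49 = 45)
(53*(-4))*l + 273 = (53*(-4))*45 + 273 = -212*45 + 273 = -9540 + 273 = -9267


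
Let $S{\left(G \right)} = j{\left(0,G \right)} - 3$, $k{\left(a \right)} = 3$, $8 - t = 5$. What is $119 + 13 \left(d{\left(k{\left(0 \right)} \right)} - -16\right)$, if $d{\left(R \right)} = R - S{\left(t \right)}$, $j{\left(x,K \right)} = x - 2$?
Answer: $431$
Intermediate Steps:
$t = 3$ ($t = 8 - 5 = 3$)
$j{\left(x,K \right)} = -2 + x$
$S{\left(G \right)} = -5$ ($S{\left(G \right)} = \left(-2 + 0\right) - 3 = -2 - 3 = -5$)
$d{\left(R \right)} = 5 + R$ ($d{\left(R \right)} = R - -5 = R + 5 = 5 + R$)
$119 + 13 \left(d{\left(k{\left(0 \right)} \right)} - -16\right) = 119 + 13 \left(\left(5 + 3\right) - -16\right) = 119 + 13 \left(8 + 16\right) = 119 + 13 \cdot 24 = 119 + 312 = 431$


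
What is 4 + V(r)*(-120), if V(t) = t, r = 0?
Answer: 4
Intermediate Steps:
4 + V(r)*(-120) = 4 + 0*(-120) = 4 + 0 = 4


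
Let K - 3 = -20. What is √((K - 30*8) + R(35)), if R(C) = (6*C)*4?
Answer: √583 ≈ 24.145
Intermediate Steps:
R(C) = 24*C
K = -17 (K = 3 - 20 = -17)
√((K - 30*8) + R(35)) = √((-17 - 30*8) + 24*35) = √((-17 - 240) + 840) = √(-257 + 840) = √583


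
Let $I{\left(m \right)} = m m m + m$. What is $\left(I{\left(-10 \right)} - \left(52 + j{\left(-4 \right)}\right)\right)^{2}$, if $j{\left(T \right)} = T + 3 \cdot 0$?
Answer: $1119364$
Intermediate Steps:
$I{\left(m \right)} = m + m^{3}$ ($I{\left(m \right)} = m^{2} m + m = m^{3} + m = m + m^{3}$)
$j{\left(T \right)} = T$ ($j{\left(T \right)} = T + 0 = T$)
$\left(I{\left(-10 \right)} - \left(52 + j{\left(-4 \right)}\right)\right)^{2} = \left(\left(-10 + \left(-10\right)^{3}\right) - 48\right)^{2} = \left(\left(-10 - 1000\right) + \left(-52 + 4\right)\right)^{2} = \left(-1010 - 48\right)^{2} = \left(-1058\right)^{2} = 1119364$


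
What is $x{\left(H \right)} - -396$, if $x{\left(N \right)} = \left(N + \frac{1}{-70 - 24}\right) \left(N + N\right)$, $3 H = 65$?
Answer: $\frac{564463}{423} \approx 1334.4$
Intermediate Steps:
$H = \frac{65}{3}$ ($H = \frac{1}{3} \cdot 65 = \frac{65}{3} \approx 21.667$)
$x{\left(N \right)} = 2 N \left(- \frac{1}{94} + N\right)$ ($x{\left(N \right)} = \left(N + \frac{1}{-94}\right) 2 N = \left(N - \frac{1}{94}\right) 2 N = \left(- \frac{1}{94} + N\right) 2 N = 2 N \left(- \frac{1}{94} + N\right)$)
$x{\left(H \right)} - -396 = \frac{1}{47} \cdot \frac{65}{3} \left(-1 + 94 \cdot \frac{65}{3}\right) - -396 = \frac{1}{47} \cdot \frac{65}{3} \left(-1 + \frac{6110}{3}\right) + 396 = \frac{1}{47} \cdot \frac{65}{3} \cdot \frac{6107}{3} + 396 = \frac{396955}{423} + 396 = \frac{564463}{423}$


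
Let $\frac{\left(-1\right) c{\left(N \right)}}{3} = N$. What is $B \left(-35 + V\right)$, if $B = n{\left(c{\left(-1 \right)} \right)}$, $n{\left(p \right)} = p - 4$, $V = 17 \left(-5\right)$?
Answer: $120$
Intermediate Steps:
$c{\left(N \right)} = - 3 N$
$V = -85$
$n{\left(p \right)} = -4 + p$
$B = -1$ ($B = -4 - -3 = -4 + 3 = -1$)
$B \left(-35 + V\right) = - (-35 - 85) = \left(-1\right) \left(-120\right) = 120$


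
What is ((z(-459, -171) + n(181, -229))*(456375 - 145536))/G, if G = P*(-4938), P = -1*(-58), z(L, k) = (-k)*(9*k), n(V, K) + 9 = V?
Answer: 27249908161/95468 ≈ 2.8544e+5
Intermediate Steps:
n(V, K) = -9 + V
z(L, k) = -9*k²
P = 58
G = -286404 (G = 58*(-4938) = -286404)
((z(-459, -171) + n(181, -229))*(456375 - 145536))/G = ((-9*(-171)² + (-9 + 181))*(456375 - 145536))/(-286404) = ((-9*29241 + 172)*310839)*(-1/286404) = ((-263169 + 172)*310839)*(-1/286404) = -262997*310839*(-1/286404) = -81749724483*(-1/286404) = 27249908161/95468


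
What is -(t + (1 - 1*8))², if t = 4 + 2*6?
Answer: -81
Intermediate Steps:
t = 16 (t = 4 + 12 = 16)
-(t + (1 - 1*8))² = -(16 + (1 - 1*8))² = -(16 + (1 - 8))² = -(16 - 7)² = -1*9² = -1*81 = -81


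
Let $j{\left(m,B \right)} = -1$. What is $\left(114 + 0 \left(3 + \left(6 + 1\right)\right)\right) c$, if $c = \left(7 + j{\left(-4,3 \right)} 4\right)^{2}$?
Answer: $1026$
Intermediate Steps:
$c = 9$ ($c = \left(7 - 4\right)^{2} = 3^{2} = 9$)
$\left(114 + 0 \left(3 + \left(6 + 1\right)\right)\right) c = \left(114 + 0 \left(3 + \left(6 + 1\right)\right)\right) 9 = \left(114 + 0 \left(3 + 7\right)\right) 9 = \left(114 + 0 \cdot 10\right) 9 = \left(114 + 0\right) 9 = 114 \cdot 9 = 1026$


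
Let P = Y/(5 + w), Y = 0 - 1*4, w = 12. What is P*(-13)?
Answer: 52/17 ≈ 3.0588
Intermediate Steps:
Y = -4 (Y = 0 - 4 = -4)
P = -4/17 (P = -4/(5 + 12) = -4/17 ≈ -0.23529)
P*(-13) = -4/17*(-13) = 52/17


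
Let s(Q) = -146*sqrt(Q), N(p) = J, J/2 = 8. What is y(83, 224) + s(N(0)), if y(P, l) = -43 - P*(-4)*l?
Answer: 73741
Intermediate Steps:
J = 16 (J = 2*8 = 16)
N(p) = 16
y(P, l) = -43 + 4*P*l (y(P, l) = -43 - (-4*P)*l = -43 - (-4)*P*l = -43 + 4*P*l)
y(83, 224) + s(N(0)) = (-43 + 4*83*224) - 146*sqrt(16) = (-43 + 74368) - 146*4 = 74325 - 584 = 73741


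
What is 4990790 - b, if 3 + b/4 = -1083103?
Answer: 9323214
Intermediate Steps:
b = -4332424 (b = -12 + 4*(-1083103) = -12 - 4332412 = -4332424)
4990790 - b = 4990790 - 1*(-4332424) = 4990790 + 4332424 = 9323214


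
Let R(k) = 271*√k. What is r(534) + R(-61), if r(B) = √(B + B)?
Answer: 2*√267 + 271*I*√61 ≈ 32.68 + 2116.6*I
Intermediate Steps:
r(B) = √2*√B (r(B) = √(2*B) = √2*√B)
r(534) + R(-61) = √2*√534 + 271*√(-61) = 2*√267 + 271*(I*√61) = 2*√267 + 271*I*√61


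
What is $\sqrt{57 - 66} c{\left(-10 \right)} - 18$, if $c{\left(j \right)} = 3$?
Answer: $-18 + 9 i \approx -18.0 + 9.0 i$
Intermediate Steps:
$\sqrt{57 - 66} c{\left(-10 \right)} - 18 = \sqrt{57 - 66} \cdot 3 - 18 = \sqrt{-9} \cdot 3 - 18 = 3 i 3 - 18 = 9 i - 18 = -18 + 9 i$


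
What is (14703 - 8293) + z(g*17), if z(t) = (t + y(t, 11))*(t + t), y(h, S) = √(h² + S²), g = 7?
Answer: 34732 + 238*√14282 ≈ 63175.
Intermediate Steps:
y(h, S) = √(S² + h²)
z(t) = 2*t*(t + √(121 + t²)) (z(t) = (t + √(11² + t²))*(t + t) = (t + √(121 + t²))*(2*t) = 2*t*(t + √(121 + t²)))
(14703 - 8293) + z(g*17) = (14703 - 8293) + 2*(7*17)*(7*17 + √(121 + (7*17)²)) = 6410 + 2*119*(119 + √(121 + 119²)) = 6410 + 2*119*(119 + √(121 + 14161)) = 6410 + 2*119*(119 + √14282) = 6410 + (28322 + 238*√14282) = 34732 + 238*√14282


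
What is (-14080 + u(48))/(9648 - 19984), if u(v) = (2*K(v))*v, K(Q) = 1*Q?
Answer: 296/323 ≈ 0.91641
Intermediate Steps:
K(Q) = Q
u(v) = 2*v² (u(v) = (2*v)*v = 2*v²)
(-14080 + u(48))/(9648 - 19984) = (-14080 + 2*48²)/(9648 - 19984) = (-14080 + 2*2304)/(-10336) = (-14080 + 4608)*(-1/10336) = -9472*(-1/10336) = 296/323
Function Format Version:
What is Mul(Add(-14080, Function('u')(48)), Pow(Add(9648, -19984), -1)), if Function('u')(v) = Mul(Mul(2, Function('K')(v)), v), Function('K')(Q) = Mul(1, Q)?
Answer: Rational(296, 323) ≈ 0.91641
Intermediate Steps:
Function('K')(Q) = Q
Function('u')(v) = Mul(2, Pow(v, 2)) (Function('u')(v) = Mul(Mul(2, v), v) = Mul(2, Pow(v, 2)))
Mul(Add(-14080, Function('u')(48)), Pow(Add(9648, -19984), -1)) = Mul(Add(-14080, Mul(2, Pow(48, 2))), Pow(Add(9648, -19984), -1)) = Mul(Add(-14080, Mul(2, 2304)), Pow(-10336, -1)) = Mul(Add(-14080, 4608), Rational(-1, 10336)) = Mul(-9472, Rational(-1, 10336)) = Rational(296, 323)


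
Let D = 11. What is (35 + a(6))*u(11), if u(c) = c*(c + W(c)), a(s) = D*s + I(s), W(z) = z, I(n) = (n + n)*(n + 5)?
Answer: 56386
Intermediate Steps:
I(n) = 2*n*(5 + n) (I(n) = (2*n)*(5 + n) = 2*n*(5 + n))
a(s) = 11*s + 2*s*(5 + s)
u(c) = 2*c² (u(c) = c*(c + c) = c*(2*c) = 2*c²)
(35 + a(6))*u(11) = (35 + 6*(21 + 2*6))*(2*11²) = (35 + 6*(21 + 12))*(2*121) = (35 + 6*33)*242 = (35 + 198)*242 = 233*242 = 56386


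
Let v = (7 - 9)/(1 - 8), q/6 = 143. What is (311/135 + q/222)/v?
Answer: 107842/4995 ≈ 21.590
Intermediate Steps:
q = 858 (q = 6*143 = 858)
v = 2/7 (v = -2/(-7) = -1/7*(-2) = 2/7 ≈ 0.28571)
(311/135 + q/222)/v = (311/135 + 858/222)/(2/7) = (311*(1/135) + 858*(1/222))*(7/2) = (311/135 + 143/37)*(7/2) = (30812/4995)*(7/2) = 107842/4995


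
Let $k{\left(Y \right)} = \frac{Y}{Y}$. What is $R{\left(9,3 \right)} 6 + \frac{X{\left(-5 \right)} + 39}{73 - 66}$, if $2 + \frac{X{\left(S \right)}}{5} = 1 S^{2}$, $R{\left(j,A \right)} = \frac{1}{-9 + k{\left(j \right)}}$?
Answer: $\frac{85}{4} \approx 21.25$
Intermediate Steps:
$k{\left(Y \right)} = 1$
$R{\left(j,A \right)} = - \frac{1}{8}$ ($R{\left(j,A \right)} = \frac{1}{-9 + 1} = \frac{1}{-8} = - \frac{1}{8}$)
$X{\left(S \right)} = -10 + 5 S^{2}$ ($X{\left(S \right)} = -10 + 5 \cdot 1 S^{2} = -10 + 5 S^{2}$)
$R{\left(9,3 \right)} 6 + \frac{X{\left(-5 \right)} + 39}{73 - 66} = \left(- \frac{1}{8}\right) 6 + \frac{\left(-10 + 5 \left(-5\right)^{2}\right) + 39}{73 - 66} = - \frac{3}{4} + \frac{\left(-10 + 5 \cdot 25\right) + 39}{7} = - \frac{3}{4} + \left(\left(-10 + 125\right) + 39\right) \frac{1}{7} = - \frac{3}{4} + \left(115 + 39\right) \frac{1}{7} = - \frac{3}{4} + 154 \cdot \frac{1}{7} = - \frac{3}{4} + 22 = \frac{85}{4}$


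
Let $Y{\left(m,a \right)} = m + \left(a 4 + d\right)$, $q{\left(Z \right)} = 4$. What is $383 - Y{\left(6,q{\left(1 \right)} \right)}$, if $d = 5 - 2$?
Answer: $358$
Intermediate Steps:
$d = 3$
$Y{\left(m,a \right)} = 3 + m + 4 a$ ($Y{\left(m,a \right)} = m + \left(a 4 + 3\right) = m + \left(4 a + 3\right) = m + \left(3 + 4 a\right) = 3 + m + 4 a$)
$383 - Y{\left(6,q{\left(1 \right)} \right)} = 383 - \left(3 + 6 + 4 \cdot 4\right) = 383 - \left(3 + 6 + 16\right) = 383 - 25 = 358$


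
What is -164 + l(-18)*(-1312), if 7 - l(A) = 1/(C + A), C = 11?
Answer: -66748/7 ≈ -9535.4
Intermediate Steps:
l(A) = 7 - 1/(11 + A)
-164 + l(-18)*(-1312) = -164 + ((76 + 7*(-18))/(11 - 18))*(-1312) = -164 + ((76 - 126)/(-7))*(-1312) = -164 - ⅐*(-50)*(-1312) = -164 + (50/7)*(-1312) = -164 - 65600/7 = -66748/7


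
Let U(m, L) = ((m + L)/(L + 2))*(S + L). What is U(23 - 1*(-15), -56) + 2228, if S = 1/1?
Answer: 6629/3 ≈ 2209.7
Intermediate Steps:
S = 1
U(m, L) = (1 + L)*(L + m)/(2 + L) (U(m, L) = ((m + L)/(L + 2))*(1 + L) = ((L + m)/(2 + L))*(1 + L) = (1 + L)*(L + m)/(2 + L))
U(23 - 1*(-15), -56) + 2228 = (-56 + (23 - 1*(-15)) + (-56)**2 - 56*(23 - 1*(-15)))/(2 - 56) + 2228 = (-56 + (23 + 15) + 3136 - 56*(23 + 15))/(-54) + 2228 = -(-56 + 38 + 3136 - 56*38)/54 + 2228 = -(-56 + 38 + 3136 - 2128)/54 + 2228 = -1/54*990 + 2228 = -55/3 + 2228 = 6629/3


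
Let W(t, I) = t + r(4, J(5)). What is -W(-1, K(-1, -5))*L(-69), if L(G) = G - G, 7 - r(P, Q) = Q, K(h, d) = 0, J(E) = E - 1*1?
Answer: 0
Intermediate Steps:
J(E) = -1 + E (J(E) = E - 1 = -1 + E)
r(P, Q) = 7 - Q
W(t, I) = 3 + t (W(t, I) = t + (7 - (-1 + 5)) = t + (7 - 1*4) = t + (7 - 4) = t + 3 = 3 + t)
L(G) = 0
-W(-1, K(-1, -5))*L(-69) = -(3 - 1)*0 = -2*0 = -1*0 = 0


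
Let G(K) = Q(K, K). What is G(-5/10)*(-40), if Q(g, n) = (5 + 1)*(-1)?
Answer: 240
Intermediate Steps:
Q(g, n) = -6 (Q(g, n) = 6*(-1) = -6)
G(K) = -6
G(-5/10)*(-40) = -6*(-40) = 240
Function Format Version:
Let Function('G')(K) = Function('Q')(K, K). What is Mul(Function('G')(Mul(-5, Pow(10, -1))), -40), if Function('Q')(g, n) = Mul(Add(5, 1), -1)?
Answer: 240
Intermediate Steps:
Function('Q')(g, n) = -6 (Function('Q')(g, n) = Mul(6, -1) = -6)
Function('G')(K) = -6
Mul(Function('G')(Mul(-5, Pow(10, -1))), -40) = Mul(-6, -40) = 240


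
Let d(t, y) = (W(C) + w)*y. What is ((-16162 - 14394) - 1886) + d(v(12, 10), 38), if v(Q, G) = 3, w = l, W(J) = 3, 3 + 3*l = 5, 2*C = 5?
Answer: -96908/3 ≈ -32303.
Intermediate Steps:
C = 5/2 (C = (½)*5 = 5/2 ≈ 2.5000)
l = ⅔ (l = -1 + (⅓)*5 = -1 + 5/3 = ⅔ ≈ 0.66667)
w = ⅔ ≈ 0.66667
d(t, y) = 11*y/3 (d(t, y) = (3 + ⅔)*y = 11*y/3)
((-16162 - 14394) - 1886) + d(v(12, 10), 38) = ((-16162 - 14394) - 1886) + (11/3)*38 = (-30556 - 1886) + 418/3 = -32442 + 418/3 = -96908/3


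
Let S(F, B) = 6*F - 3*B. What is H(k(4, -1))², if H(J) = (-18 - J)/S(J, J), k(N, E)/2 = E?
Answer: 64/9 ≈ 7.1111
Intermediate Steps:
S(F, B) = -3*B + 6*F
k(N, E) = 2*E
H(J) = (-18 - J)/(3*J) (H(J) = (-18 - J)/(-3*J + 6*J) = (-18 - J)/((3*J)) = (-18 - J)*(1/(3*J)) = (-18 - J)/(3*J))
H(k(4, -1))² = ((-18 - 2*(-1))/(3*((2*(-1)))))² = ((⅓)*(-18 - 1*(-2))/(-2))² = ((⅓)*(-½)*(-18 + 2))² = ((⅓)*(-½)*(-16))² = (8/3)² = 64/9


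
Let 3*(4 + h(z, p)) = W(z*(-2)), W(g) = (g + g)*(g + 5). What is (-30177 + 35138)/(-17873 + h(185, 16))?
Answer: 123/1789 ≈ 0.068753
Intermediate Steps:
W(g) = 2*g*(5 + g) (W(g) = (2*g)*(5 + g) = 2*g*(5 + g))
h(z, p) = -4 - 4*z*(5 - 2*z)/3 (h(z, p) = -4 + (2*(z*(-2))*(5 + z*(-2)))/3 = -4 + (2*(-2*z)*(5 - 2*z))/3 = -4 + (-4*z*(5 - 2*z))/3 = -4 - 4*z*(5 - 2*z)/3)
(-30177 + 35138)/(-17873 + h(185, 16)) = (-30177 + 35138)/(-17873 + (-4 + (4/3)*185*(-5 + 2*185))) = 4961/(-17873 + (-4 + (4/3)*185*(-5 + 370))) = 4961/(-17873 + (-4 + (4/3)*185*365)) = 4961/(-17873 + (-4 + 270100/3)) = 4961/(-17873 + 270088/3) = 4961/(216469/3) = 4961*(3/216469) = 123/1789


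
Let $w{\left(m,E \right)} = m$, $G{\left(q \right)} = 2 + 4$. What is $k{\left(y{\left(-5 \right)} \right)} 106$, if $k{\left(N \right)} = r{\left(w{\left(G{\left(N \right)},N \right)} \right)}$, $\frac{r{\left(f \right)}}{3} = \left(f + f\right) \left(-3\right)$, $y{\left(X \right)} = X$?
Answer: $-11448$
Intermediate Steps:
$G{\left(q \right)} = 6$
$r{\left(f \right)} = - 18 f$ ($r{\left(f \right)} = 3 \left(f + f\right) \left(-3\right) = 3 \cdot 2 f \left(-3\right) = 3 \left(- 6 f\right) = - 18 f$)
$k{\left(N \right)} = -108$ ($k{\left(N \right)} = \left(-18\right) 6 = -108$)
$k{\left(y{\left(-5 \right)} \right)} 106 = \left(-108\right) 106 = -11448$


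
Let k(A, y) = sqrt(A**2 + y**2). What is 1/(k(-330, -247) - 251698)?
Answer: -251698/63351713295 - sqrt(169909)/63351713295 ≈ -3.9795e-6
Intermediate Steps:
1/(k(-330, -247) - 251698) = 1/(sqrt((-330)**2 + (-247)**2) - 251698) = 1/(sqrt(108900 + 61009) - 251698) = 1/(sqrt(169909) - 251698) = 1/(-251698 + sqrt(169909))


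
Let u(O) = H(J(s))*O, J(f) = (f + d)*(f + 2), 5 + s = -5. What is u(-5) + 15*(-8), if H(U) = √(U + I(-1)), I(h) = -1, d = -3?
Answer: -120 - 5*√103 ≈ -170.74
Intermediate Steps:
s = -10 (s = -5 - 5 = -10)
J(f) = (-3 + f)*(2 + f) (J(f) = (f - 3)*(f + 2) = (-3 + f)*(2 + f))
H(U) = √(-1 + U) (H(U) = √(U - 1) = √(-1 + U))
u(O) = O*√103 (u(O) = √(-1 + (-6 + (-10)² - 1*(-10)))*O = √(-1 + (-6 + 100 + 10))*O = √(-1 + 104)*O = √103*O = O*√103)
u(-5) + 15*(-8) = -5*√103 + 15*(-8) = -5*√103 - 120 = -120 - 5*√103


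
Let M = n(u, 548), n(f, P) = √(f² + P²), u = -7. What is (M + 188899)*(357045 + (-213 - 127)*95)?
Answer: 61344005755 + 324745*√300353 ≈ 6.1522e+10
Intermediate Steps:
n(f, P) = √(P² + f²)
M = √300353 (M = √(548² + (-7)²) = √(300304 + 49) = √300353 ≈ 548.04)
(M + 188899)*(357045 + (-213 - 127)*95) = (√300353 + 188899)*(357045 + (-213 - 127)*95) = (188899 + √300353)*(357045 - 340*95) = (188899 + √300353)*(357045 - 32300) = (188899 + √300353)*324745 = 61344005755 + 324745*√300353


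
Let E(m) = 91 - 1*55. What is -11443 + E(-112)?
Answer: -11407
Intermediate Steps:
E(m) = 36 (E(m) = 91 - 55 = 36)
-11443 + E(-112) = -11443 + 36 = -11407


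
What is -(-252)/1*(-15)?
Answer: -3780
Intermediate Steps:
-(-252)/1*(-15) = -(-252)*(-15) = -21*(-12)*(-15) = 252*(-15) = -3780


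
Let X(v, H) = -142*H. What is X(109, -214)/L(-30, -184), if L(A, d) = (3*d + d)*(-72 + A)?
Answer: 7597/18768 ≈ 0.40478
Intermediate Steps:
L(A, d) = 4*d*(-72 + A) (L(A, d) = (4*d)*(-72 + A) = 4*d*(-72 + A))
X(109, -214)/L(-30, -184) = (-142*(-214))/((4*(-184)*(-72 - 30))) = 30388/((4*(-184)*(-102))) = 30388/75072 = 30388*(1/75072) = 7597/18768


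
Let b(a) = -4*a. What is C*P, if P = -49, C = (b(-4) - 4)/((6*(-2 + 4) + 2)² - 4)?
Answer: -49/16 ≈ -3.0625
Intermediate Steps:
C = 1/16 (C = (-4*(-4) - 4)/((6*(-2 + 4) + 2)² - 4) = (16 - 4)/((6*2 + 2)² - 4) = 12/((12 + 2)² - 4) = 12/(14² - 4) = 12/(196 - 4) = 12/192 = 12*(1/192) = 1/16 ≈ 0.062500)
C*P = (1/16)*(-49) = -49/16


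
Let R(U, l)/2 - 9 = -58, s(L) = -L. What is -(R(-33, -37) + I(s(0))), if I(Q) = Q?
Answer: 98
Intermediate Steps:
R(U, l) = -98 (R(U, l) = 18 + 2*(-58) = 18 - 116 = -98)
-(R(-33, -37) + I(s(0))) = -(-98 - 1*0) = -(-98 + 0) = -1*(-98) = 98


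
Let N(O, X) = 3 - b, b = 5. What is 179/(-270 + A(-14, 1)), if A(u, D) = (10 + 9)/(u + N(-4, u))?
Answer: -2864/4339 ≈ -0.66006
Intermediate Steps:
N(O, X) = -2 (N(O, X) = 3 - 1*5 = 3 - 5 = -2)
A(u, D) = 19/(-2 + u) (A(u, D) = (10 + 9)/(u - 2) = 19/(-2 + u))
179/(-270 + A(-14, 1)) = 179/(-270 + 19/(-2 - 14)) = 179/(-270 + 19/(-16)) = 179/(-270 + 19*(-1/16)) = 179/(-270 - 19/16) = 179/(-4339/16) = 179*(-16/4339) = -2864/4339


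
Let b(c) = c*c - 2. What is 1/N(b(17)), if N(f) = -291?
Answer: -1/291 ≈ -0.0034364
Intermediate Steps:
b(c) = -2 + c² (b(c) = c² - 2 = -2 + c²)
1/N(b(17)) = 1/(-291) = -1/291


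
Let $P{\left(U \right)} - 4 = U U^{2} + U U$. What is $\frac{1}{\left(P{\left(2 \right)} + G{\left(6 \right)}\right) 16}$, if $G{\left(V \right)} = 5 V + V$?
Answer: $\frac{1}{832} \approx 0.0012019$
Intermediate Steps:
$G{\left(V \right)} = 6 V$
$P{\left(U \right)} = 4 + U^{2} + U^{3}$ ($P{\left(U \right)} = 4 + \left(U U^{2} + U U\right) = 4 + \left(U^{3} + U^{2}\right) = 4 + \left(U^{2} + U^{3}\right) = 4 + U^{2} + U^{3}$)
$\frac{1}{\left(P{\left(2 \right)} + G{\left(6 \right)}\right) 16} = \frac{1}{\left(\left(4 + 2^{2} + 2^{3}\right) + 6 \cdot 6\right) 16} = \frac{1}{\left(\left(4 + 4 + 8\right) + 36\right) 16} = \frac{1}{\left(16 + 36\right) 16} = \frac{1}{52 \cdot 16} = \frac{1}{832}$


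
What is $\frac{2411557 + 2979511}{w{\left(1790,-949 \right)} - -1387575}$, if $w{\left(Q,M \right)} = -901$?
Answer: $\frac{2695534}{693337} \approx 3.8878$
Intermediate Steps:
$\frac{2411557 + 2979511}{w{\left(1790,-949 \right)} - -1387575} = \frac{2411557 + 2979511}{-901 - -1387575} = \frac{5391068}{-901 + \left(-1068646 + 2456221\right)} = \frac{5391068}{-901 + 1387575} = \frac{5391068}{1386674} = 5391068 \cdot \frac{1}{1386674} = \frac{2695534}{693337}$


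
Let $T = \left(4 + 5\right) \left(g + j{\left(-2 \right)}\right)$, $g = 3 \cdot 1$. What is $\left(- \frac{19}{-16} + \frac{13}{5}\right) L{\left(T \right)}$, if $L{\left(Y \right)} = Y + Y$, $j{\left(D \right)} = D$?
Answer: $\frac{2727}{40} \approx 68.175$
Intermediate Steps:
$g = 3$
$T = 9$ ($T = \left(4 + 5\right) \left(3 - 2\right) = 9 \cdot 1 = 9$)
$L{\left(Y \right)} = 2 Y$
$\left(- \frac{19}{-16} + \frac{13}{5}\right) L{\left(T \right)} = \left(- \frac{19}{-16} + \frac{13}{5}\right) 2 \cdot 9 = \left(\left(-19\right) \left(- \frac{1}{16}\right) + 13 \cdot \frac{1}{5}\right) 18 = \left(\frac{19}{16} + \frac{13}{5}\right) 18 = \frac{303}{80} \cdot 18 = \frac{2727}{40}$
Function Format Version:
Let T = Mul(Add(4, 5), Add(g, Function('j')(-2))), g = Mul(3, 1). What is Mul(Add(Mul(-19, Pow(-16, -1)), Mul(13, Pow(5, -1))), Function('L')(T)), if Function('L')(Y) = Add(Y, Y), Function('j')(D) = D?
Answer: Rational(2727, 40) ≈ 68.175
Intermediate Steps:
g = 3
T = 9 (T = Mul(Add(4, 5), Add(3, -2)) = Mul(9, 1) = 9)
Function('L')(Y) = Mul(2, Y)
Mul(Add(Mul(-19, Pow(-16, -1)), Mul(13, Pow(5, -1))), Function('L')(T)) = Mul(Add(Mul(-19, Pow(-16, -1)), Mul(13, Pow(5, -1))), Mul(2, 9)) = Mul(Add(Mul(-19, Rational(-1, 16)), Mul(13, Rational(1, 5))), 18) = Mul(Add(Rational(19, 16), Rational(13, 5)), 18) = Mul(Rational(303, 80), 18) = Rational(2727, 40)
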